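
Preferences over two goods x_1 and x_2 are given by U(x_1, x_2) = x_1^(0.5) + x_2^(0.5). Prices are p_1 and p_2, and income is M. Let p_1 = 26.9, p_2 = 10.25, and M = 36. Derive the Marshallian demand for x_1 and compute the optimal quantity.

MU_x_1 ∝ x_1^(-0.5), MU_x_2 ∝ x_2^(-0.5), so MRS = (x_2/x_1)^(0.5) = p_1/p_2.
Hence x_2/x_1 = (p_1/p_2)^(1/(0.5)), i.e. raised to the 2 power.
Substitute x_2 = (x_2/x_1)·x_1 into the budget: x_1* = M/(p_1 + p_2·(x_2/x_1)).
Numerically x_2/x_1 = 6.887424, so x_1* = 36/(26.9 + 10.25·6.887424) = 0.3692.

x_1* = 0.3692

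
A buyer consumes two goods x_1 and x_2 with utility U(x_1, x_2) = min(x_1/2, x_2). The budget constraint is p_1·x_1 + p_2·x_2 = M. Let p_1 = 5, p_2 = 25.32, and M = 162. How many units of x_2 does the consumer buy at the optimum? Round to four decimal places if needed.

Demand: x_1*(p_1,p_2,M) = 2·M/(2·p_1 + p_2), x_2* = M/(2·p_1 + p_2).
Here 2·5 + 25.32 = 35.32, giving x_2* = 4.5866.

x_2* = 4.5866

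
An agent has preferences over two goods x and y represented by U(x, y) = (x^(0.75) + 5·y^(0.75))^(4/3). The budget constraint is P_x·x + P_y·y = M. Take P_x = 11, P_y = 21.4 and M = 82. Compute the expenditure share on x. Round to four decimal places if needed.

From the CES first-order condition, (1/5)·(y/x)^(0.25) = P_x/P_y.
Solve for the ratio: y/x = [5·P_x/P_y]^(4).
With the ratio pinned down, the budget gives x* = M/(P_x + P_y·(y/x)) and y* = (y/x)·x*.
Numerically y/x = 43.63105, so x* = 82/(11 + 21.4·43.63105) = 0.0868 and y* = 43.63105·0.0868 = 3.7872.
Expenditure on x: 11·0.0868 = 0.9548; share = 0.0116.

share on x = 0.0116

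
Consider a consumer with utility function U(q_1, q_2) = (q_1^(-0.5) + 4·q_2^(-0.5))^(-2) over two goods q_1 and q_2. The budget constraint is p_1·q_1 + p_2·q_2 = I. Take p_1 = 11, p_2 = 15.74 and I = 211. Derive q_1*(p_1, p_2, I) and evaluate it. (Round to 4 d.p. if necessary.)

q_1* = 4.9959

MRS = MU_q_1/MU_q_2 = (1/4)·(q_2/q_1)^(1.5). Set equal to p_1/p_2.
Solve for the ratio: q_2/q_1 = [4·p_1/p_2]^(2/3).
With the ratio pinned down, the budget gives q_1* = I/(p_1 + p_2·(q_2/q_1)) and q_2* = (q_2/q_1)·q_1*.
Numerically q_2/q_1 = 1.984413, so q_1* = 211/(11 + 15.74·1.984413) = 4.9959.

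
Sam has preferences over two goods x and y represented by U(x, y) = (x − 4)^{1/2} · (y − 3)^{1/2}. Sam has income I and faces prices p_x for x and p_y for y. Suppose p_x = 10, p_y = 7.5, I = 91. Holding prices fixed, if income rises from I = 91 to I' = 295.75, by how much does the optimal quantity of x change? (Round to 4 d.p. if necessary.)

Substituting into the budget: x* = 4 + 0.5·(I − 4·p_x − 3·p_y)/p_x, and y* = 3 + 0.5·(…)/p_y.
Discretionary income = 91 − 4·10 − 3·7.5 = 28.5; x* = 4 + 0.5·28.5/10 = 5.425.
At I' = 295.75: x* = 15.6625. Change: 15.6625 − 5.425 = 10.2375.

Δx* = 10.2375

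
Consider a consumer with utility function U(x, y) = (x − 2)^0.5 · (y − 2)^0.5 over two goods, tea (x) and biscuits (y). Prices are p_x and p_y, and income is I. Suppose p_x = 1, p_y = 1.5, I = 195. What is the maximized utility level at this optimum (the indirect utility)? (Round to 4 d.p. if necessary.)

Substituting into the budget: x* = 2 + 0.5·(I − 2·p_x − 2·p_y)/p_x, and y* = 2 + 0.5·(…)/p_y.
Discretionary income = 195 − 2·1 − 2·1.5 = 190; x* = 2 + 0.5·190/1 = 97; y* = 2 + 0.5·190/1.5 = 65.3333.
Utility at the optimum: U(97, 65.3333) = 77.5672.

V = 77.5672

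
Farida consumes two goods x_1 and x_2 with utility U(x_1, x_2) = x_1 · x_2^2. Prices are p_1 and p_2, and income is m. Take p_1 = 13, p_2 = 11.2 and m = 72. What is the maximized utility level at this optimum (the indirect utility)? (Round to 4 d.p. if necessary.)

V = 33.9089

MU_x_1/MU_x_2 = (x_2)/(2·x_1); tangency sets this equal to p_1/p_2.
So p_2·x_2 = 2·p_1·x_1; combined with the budget, a share 1/3 of income goes to x_1.
Demand: x_1*(p_1,p_2,m) = 1/3·m/p_1 and x_2* = 2/3·m/p_2.
At p_1=13, p_2=11.2, m=72: x_1* = 1/3·72/13 = 1.8462, x_2* = 4.2857.
Utility at the optimum: U(1.8462, 4.2857) = 33.9089.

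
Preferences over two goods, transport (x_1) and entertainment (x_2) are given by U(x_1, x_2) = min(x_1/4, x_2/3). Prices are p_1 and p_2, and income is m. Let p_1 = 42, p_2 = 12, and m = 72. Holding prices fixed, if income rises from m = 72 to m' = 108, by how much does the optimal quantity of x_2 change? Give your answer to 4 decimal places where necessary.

Here 4·42 + 3·12 = 204, giving x_2* = 1.0588.
At m' = 108: x_2* = 1.5882. Change: 1.5882 − 1.0588 = 0.5294.

Δx_2* = 0.5294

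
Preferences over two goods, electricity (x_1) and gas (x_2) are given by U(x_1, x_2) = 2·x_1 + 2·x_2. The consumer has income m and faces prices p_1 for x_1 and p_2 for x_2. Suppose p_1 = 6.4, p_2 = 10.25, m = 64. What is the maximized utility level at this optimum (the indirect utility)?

Perfect substitutes: compare marginal utility per dollar. 2/p_1 vs 2/p_2 → 0.3125 vs 0.1951.
x_1 gives more utility per dollar, so spend all income on x_1: x_1* = m/p_1, x_2* = 0.
Numerically: x_1* = 10, x_2* = 0.
Utility at the optimum: U(10, 0) = 20.

V = 20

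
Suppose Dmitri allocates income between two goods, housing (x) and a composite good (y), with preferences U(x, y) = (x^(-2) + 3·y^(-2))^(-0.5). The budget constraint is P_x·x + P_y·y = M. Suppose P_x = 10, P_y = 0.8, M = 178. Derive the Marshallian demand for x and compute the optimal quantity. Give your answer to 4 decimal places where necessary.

From the CES first-order condition, (1/3)·(y/x)^(3) = P_x/P_y.
Solve for the ratio: y/x = [3·P_x/P_y]^(1/3).
Substitute y = (y/x)·x into the budget: x* = M/(P_x + P_y·(y/x)).
Numerically y/x = 3.347165, so x* = 178/(10 + 0.8·3.347165) = 14.0404.

x* = 14.0404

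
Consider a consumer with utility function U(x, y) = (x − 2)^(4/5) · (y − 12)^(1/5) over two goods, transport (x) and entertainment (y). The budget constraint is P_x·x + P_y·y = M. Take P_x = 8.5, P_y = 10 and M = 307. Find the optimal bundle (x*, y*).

x* = 18, y* = 15.4

This is Cobb-Douglas in (x−2, y−12): tangency gives 0.8·P_y·(y−12) = 0.2·P_x·(x−2).
Substituting into the budget: x* = 2 + 0.8·(M − 2·P_x − 12·P_y)/P_x, and y* = 12 + 0.2·(…)/P_y.
Discretionary income = 307 − 2·8.5 − 12·10 = 170; x* = 2 + 0.8·170/8.5 = 18; y* = 12 + 0.2·170/10 = 15.4.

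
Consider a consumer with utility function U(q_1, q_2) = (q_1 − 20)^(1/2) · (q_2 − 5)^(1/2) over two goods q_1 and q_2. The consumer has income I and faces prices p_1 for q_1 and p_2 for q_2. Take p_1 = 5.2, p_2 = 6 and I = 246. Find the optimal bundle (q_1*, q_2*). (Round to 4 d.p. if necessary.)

q_1* = 30.7692, q_2* = 14.3333

Let q_1' = q_1−20, q_2' = q_2−5. MRS = q_2'/q_1' = p_1/p_2.
After buying the subsistence bundle (20, 5), a share 0.5 of the remaining income goes to q_1: q_1* = 20 + 0.5·(I − 20p_1 − 5p_2)/p_1.
Discretionary income = 246 − 20·5.2 − 5·6 = 112; q_1* = 20 + 0.5·112/5.2 = 30.7692; q_2* = 5 + 0.5·112/6 = 14.3333.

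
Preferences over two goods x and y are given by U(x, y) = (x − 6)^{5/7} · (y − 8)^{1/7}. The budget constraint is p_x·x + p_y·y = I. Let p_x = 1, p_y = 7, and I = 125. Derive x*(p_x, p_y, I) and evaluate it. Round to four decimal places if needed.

Discretionary income = 125 − 6·1 − 8·7 = 63; x* = 6 + 5/6·63/1 = 58.5.

x* = 58.5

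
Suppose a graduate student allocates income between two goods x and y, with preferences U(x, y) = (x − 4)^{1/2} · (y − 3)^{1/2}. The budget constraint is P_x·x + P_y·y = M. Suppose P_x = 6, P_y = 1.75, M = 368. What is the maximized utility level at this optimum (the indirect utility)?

V = 52.2703

This is Cobb-Douglas in (x−4, y−3): tangency gives 0.5·P_y·(y−3) = 0.5·P_x·(x−4).
Substituting into the budget: x* = 4 + 0.5·(M − 4·P_x − 3·P_y)/P_x, and y* = 3 + 0.5·(…)/P_y.
Discretionary income = 368 − 4·6 − 3·1.75 = 338.75; x* = 4 + 0.5·338.75/6 = 32.2292; y* = 3 + 0.5·338.75/1.75 = 99.7857.
Utility at the optimum: U(32.2292, 99.7857) = 52.2703.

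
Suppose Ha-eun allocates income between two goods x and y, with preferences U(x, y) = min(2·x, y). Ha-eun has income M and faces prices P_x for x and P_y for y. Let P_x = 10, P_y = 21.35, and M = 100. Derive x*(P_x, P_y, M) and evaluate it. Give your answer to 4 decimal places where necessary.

With perfect complements, no substitution: consume in ratio x:y = 1:2.
Budget: P_x·x + P_y·2·x = M, so (P_x + 2·P_y)·x = M.
Demand: x*(P_x,P_y,M) = M/(P_x + 2·P_y), y* = 2·M/(P_x + 2·P_y).
Here 10 + 2·21.35 = 52.7, giving x* = 1.8975.

x* = 1.8975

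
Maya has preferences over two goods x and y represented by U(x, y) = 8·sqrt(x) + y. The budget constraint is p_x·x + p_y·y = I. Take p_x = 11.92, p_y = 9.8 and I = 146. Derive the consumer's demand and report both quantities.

Utility is quasi-linear in y; the FOC for x is 4/√x = p_x/p_y.
Solve: √x = 4·p_y/p_x, so x*(p_x,p_y) = (4·p_y/p_x)², and y* = (I − p_x·x*)/p_y.
Plugging in: x* = (4·9.8/11.92)² = 10.8148, y* = 1.7436.

x* = 10.8148, y* = 1.7436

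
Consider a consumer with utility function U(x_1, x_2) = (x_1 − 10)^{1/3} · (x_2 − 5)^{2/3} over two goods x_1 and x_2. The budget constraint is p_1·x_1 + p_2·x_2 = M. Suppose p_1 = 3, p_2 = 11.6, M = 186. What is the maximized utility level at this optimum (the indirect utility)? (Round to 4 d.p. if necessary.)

MRS = (1/2)·(x_2−5)/(x_1−10). Tangency with p_1/p_2 gives x_2−5 = 2·(p_1/p_2)·(x_1−10).
After buying the subsistence bundle (10, 5), a share 1/3 of the remaining income goes to x_1: x_1* = 10 + 1/3·(M − 10p_1 − 5p_2)/p_1.
Discretionary income = 186 − 10·3 − 5·11.6 = 98; x_1* = 10 + 1/3·98/3 = 20.8889; x_2* = 5 + 2/3·98/11.6 = 10.6322.
Utility at the optimum: U(20.8889, 10.6322) = 7.0164.

V = 7.0164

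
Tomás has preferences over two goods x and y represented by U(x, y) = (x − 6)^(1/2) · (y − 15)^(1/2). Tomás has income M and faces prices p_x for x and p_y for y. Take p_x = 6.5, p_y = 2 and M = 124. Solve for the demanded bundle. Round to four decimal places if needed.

x* = 10.2308, y* = 28.75

Substituting into the budget: x* = 6 + 0.5·(M − 6·p_x − 15·p_y)/p_x, and y* = 15 + 0.5·(…)/p_y.
Discretionary income = 124 − 6·6.5 − 15·2 = 55; x* = 6 + 0.5·55/6.5 = 10.2308; y* = 15 + 0.5·55/2 = 28.75.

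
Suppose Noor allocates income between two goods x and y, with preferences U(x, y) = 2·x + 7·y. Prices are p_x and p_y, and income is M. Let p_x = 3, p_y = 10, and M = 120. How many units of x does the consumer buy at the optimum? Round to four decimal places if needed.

Perfect substitutes: compare marginal utility per dollar. 2/p_x vs 7/p_y → 0.6667 vs 0.7.
y gives more utility per dollar, so spend all income on y: y* = M/p_y, x* = 0.
Numerically: x* = 0, y* = 12.

x* = 0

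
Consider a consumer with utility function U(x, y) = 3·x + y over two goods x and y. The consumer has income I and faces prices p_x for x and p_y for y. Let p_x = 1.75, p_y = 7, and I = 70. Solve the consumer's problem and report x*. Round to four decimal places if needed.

x* = 40

Perfect substitutes: compare marginal utility per dollar. 3/p_x vs 1/p_y → 1.7143 vs 0.1429.
x gives more utility per dollar, so spend all income on x: x* = I/p_x, y* = 0.
Numerically: x* = 40, y* = 0.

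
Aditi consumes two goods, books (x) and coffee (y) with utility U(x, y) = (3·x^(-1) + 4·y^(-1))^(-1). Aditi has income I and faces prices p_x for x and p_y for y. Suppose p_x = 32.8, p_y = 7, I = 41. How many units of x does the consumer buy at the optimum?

x* = 0.8152

MRS = MU_x/MU_y = (3/4)·(y/x)^(2). Set equal to p_x/p_y.
Hence y/x = ((4/3)·p_x/p_y)^(1/(2)), i.e. raised to the 0.5 power.
With the ratio pinned down, the budget gives x* = I/(p_x + p_y·(y/x)) and y* = (y/x)·x*.
Numerically y/x = 2.499524, so x* = 41/(32.8 + 7·2.499524) = 0.8152.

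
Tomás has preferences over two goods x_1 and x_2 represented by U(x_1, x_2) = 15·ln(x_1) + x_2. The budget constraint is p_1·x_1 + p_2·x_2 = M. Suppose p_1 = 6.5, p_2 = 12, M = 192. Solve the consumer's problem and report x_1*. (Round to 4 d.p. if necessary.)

x_1* = 27.6923

MU_x_1 = 15/x_1, MU_x_2 = 1. Tangency: 15/x_1 = p_1/p_2.
So x_1*(p_1,p_2) = 15·p_2/p_1, independent of income; and x_2* = (M − 15·p_2)/p_2.
At the given prices: x_1* = 15·12/6.5 = 27.6923.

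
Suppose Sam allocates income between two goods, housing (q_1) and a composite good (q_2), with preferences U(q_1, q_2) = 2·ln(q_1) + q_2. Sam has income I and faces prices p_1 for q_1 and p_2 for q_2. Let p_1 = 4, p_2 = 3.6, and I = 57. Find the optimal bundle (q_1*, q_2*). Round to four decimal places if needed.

q_1* = 1.8, q_2* = 13.8333

Set MRS = p_1/p_2: (2/q_1)/1 = p_1/p_2.
So q_1*(p_1,p_2) = 2·p_2/p_1, independent of income; and q_2* = (I − 2·p_2)/p_2.
At the given prices: q_1* = 2·3.6/4 = 1.8, and q_2* = 13.8333.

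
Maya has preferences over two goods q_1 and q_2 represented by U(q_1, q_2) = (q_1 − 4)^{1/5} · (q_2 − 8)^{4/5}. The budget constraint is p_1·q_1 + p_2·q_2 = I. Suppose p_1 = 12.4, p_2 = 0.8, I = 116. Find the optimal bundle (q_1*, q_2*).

This is Cobb-Douglas in (q_1−4, q_2−8): tangency gives 0.2·p_2·(q_2−8) = 0.8·p_1·(q_1−4).
After buying the subsistence bundle (4, 8), a share 0.2 of the remaining income goes to q_1: q_1* = 4 + 0.2·(I − 4p_1 − 8p_2)/p_1.
Discretionary income = 116 − 4·12.4 − 8·0.8 = 60; q_1* = 4 + 0.2·60/12.4 = 4.9677; q_2* = 8 + 0.8·60/0.8 = 68.

q_1* = 4.9677, q_2* = 68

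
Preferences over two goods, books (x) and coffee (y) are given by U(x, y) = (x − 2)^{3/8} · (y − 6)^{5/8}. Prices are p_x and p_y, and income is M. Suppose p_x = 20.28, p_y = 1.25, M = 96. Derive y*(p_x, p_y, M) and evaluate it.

Discretionary income = 96 − 2·20.28 − 6·1.25 = 47.94; y* = 6 + 0.625·47.94/1.25 = 29.97.

y* = 29.97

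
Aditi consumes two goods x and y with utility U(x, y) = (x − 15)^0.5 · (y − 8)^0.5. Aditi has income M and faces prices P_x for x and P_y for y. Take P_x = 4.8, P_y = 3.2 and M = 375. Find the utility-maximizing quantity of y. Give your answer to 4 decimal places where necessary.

This is Cobb-Douglas in (x−15, y−8): tangency gives 0.5·P_y·(y−8) = 0.5·P_x·(x−15).
After buying the subsistence bundle (15, 8), a share 0.5 of the remaining income goes to x: x* = 15 + 0.5·(M − 15P_x − 8P_y)/P_x.
Discretionary income = 375 − 15·4.8 − 8·3.2 = 277.4; y* = 8 + 0.5·277.4/3.2 = 51.3438.

y* = 51.3438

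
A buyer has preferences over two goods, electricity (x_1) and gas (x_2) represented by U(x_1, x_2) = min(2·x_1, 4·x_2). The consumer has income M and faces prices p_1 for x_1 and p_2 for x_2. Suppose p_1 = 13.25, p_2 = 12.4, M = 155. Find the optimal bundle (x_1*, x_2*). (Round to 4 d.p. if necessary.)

x_1* = 7.9692, x_2* = 3.9846

With perfect complements, no substitution: consume in ratio x_1:x_2 = 4:2.
Budget: p_1·x_1 + p_2·(1/2)·x_1 = M, so (4·p_1 + 2·p_2)·x_1 = 4·M.
Demand: x_1*(p_1,p_2,M) = 4·M/(4·p_1 + 2·p_2), x_2* = 2·M/(4·p_1 + 2·p_2).
Here 4·13.25 + 2·12.4 = 77.8, giving x_1* = 7.9692 and x_2* = 3.9846.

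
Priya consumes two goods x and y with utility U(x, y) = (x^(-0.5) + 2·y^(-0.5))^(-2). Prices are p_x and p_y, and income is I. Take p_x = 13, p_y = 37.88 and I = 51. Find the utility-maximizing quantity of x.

Numerically y/x = 0.778112, so x* = 51/(13 + 37.88·0.778112) = 1.2007.

x* = 1.2007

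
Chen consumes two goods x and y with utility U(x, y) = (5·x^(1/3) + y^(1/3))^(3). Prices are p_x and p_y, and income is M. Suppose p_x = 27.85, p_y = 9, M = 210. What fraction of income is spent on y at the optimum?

Numerically y/x = 0.486877, so x* = 210/(27.85 + 9·0.486877) = 6.5153 and y* = 0.486877·6.5153 = 3.1721.
Expenditure on y: 9·3.1721 = 28.5493; share = 0.1359.

share on y = 0.1359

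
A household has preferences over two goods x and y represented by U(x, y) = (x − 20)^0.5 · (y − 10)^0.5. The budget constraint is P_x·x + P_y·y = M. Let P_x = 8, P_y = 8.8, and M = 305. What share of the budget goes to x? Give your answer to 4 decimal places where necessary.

share on x = 0.618

MRS = (y−10)/(x−20). Tangency with P_x/P_y gives y−10 = (P_x/P_y)·(x−20).
After buying the subsistence bundle (20, 10), a share 0.5 of the remaining income goes to x: x* = 20 + 0.5·(M − 20P_x − 10P_y)/P_x.
Discretionary income = 305 − 20·8 − 10·8.8 = 57; x* = 20 + 0.5·57/8 = 23.5625; y* = 10 + 0.5·57/8.8 = 13.2386.
Expenditure on x: 8·23.5625 = 188.5; share = 0.618.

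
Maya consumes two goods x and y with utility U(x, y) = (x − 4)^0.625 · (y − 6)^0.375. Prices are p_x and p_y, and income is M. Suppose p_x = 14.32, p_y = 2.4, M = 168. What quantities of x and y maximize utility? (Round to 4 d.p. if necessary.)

x* = 8.2039, y* = 21.05

Let x' = x−4, y' = y−6. MRS = (5/3)·y'/x' = p_x/p_y.
After buying the subsistence bundle (4, 6), a share 0.625 of the remaining income goes to x: x* = 4 + 0.625·(M − 4p_x − 6p_y)/p_x.
Discretionary income = 168 − 4·14.32 − 6·2.4 = 96.32; x* = 4 + 0.625·96.32/14.32 = 8.2039; y* = 6 + 0.375·96.32/2.4 = 21.05.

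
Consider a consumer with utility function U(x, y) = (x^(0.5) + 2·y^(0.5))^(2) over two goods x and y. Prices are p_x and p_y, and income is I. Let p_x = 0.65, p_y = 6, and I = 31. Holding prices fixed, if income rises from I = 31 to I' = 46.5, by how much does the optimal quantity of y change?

MRS = MU_x/MU_y = (1/2)·(y/x)^(0.5). Set equal to p_x/p_y.
Hence y/x = (2·p_x/p_y)^(1/(0.5)), i.e. raised to the 2 power.
Substitute y = (y/x)·x into the budget: x* = I/(p_x + p_y·(y/x)).
Numerically y/x = 0.046944, so x* = 31/(0.65 + 6·0.046944) = 33.2737 and y* = 0.046944·33.2737 = 1.562.
At I' = 46.5: y* = 2.343. Change: 2.343 − 1.562 = 0.781.

Δy* = 0.781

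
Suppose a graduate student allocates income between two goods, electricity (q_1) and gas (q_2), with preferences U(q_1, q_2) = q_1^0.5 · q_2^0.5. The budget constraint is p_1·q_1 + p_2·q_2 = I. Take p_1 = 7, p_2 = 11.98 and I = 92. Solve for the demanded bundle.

q_1* = 6.5714, q_2* = 3.8397

MU_q_1/MU_q_2 = (0.5·q_2)/(0.5·q_1); tangency sets this equal to p_1/p_2.
So 0.5·p_2·q_2 = 0.5·p_1·q_1; combined with the budget, a share 0.5 of income goes to q_1.
Demand: q_1*(p_1,p_2,I) = 0.5·I/p_1 and q_2* = 0.5·I/p_2.
At p_1=7, p_2=11.98, I=92: q_1* = 0.5·92/7 = 6.5714, q_2* = 3.8397.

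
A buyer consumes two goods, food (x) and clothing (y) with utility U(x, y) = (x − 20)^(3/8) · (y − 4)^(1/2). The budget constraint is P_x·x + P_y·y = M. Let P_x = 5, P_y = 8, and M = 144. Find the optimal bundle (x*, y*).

x* = 21.0286, y* = 4.8571

MRS = (3/4)·(y−4)/(x−20). Tangency with P_x/P_y gives y−4 = (4/3)·(P_x/P_y)·(x−20).
Substituting into the budget: x* = 20 + 3/7·(M − 20·P_x − 4·P_y)/P_x, and y* = 4 + 4/7·(…)/P_y.
Discretionary income = 144 − 20·5 − 4·8 = 12; x* = 20 + 3/7·12/5 = 21.0286; y* = 4 + 4/7·12/8 = 4.8571.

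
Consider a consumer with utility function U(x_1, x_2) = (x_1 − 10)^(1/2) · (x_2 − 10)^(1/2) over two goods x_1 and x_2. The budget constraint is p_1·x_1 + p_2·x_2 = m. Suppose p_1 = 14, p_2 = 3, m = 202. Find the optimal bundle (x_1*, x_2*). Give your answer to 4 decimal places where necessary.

x_1* = 11.1429, x_2* = 15.3333

MRS = (x_2−10)/(x_1−10). Tangency with p_1/p_2 gives x_2−10 = (p_1/p_2)·(x_1−10).
Substituting into the budget: x_1* = 10 + 0.5·(m − 10·p_1 − 10·p_2)/p_1, and x_2* = 10 + 0.5·(…)/p_2.
Discretionary income = 202 − 10·14 − 10·3 = 32; x_1* = 10 + 0.5·32/14 = 11.1429; x_2* = 10 + 0.5·32/3 = 15.3333.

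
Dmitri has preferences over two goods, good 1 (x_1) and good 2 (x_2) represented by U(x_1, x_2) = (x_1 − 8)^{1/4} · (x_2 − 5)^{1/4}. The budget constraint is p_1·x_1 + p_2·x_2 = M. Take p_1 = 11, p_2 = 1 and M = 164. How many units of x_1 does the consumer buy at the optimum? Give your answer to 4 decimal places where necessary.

x_1* = 11.2273

MRS = (x_2−5)/(x_1−8). Tangency with p_1/p_2 gives x_2−5 = (p_1/p_2)·(x_1−8).
Substituting into the budget: x_1* = 8 + 0.5·(M − 8·p_1 − 5·p_2)/p_1, and x_2* = 5 + 0.5·(…)/p_2.
Discretionary income = 164 − 8·11 − 5·1 = 71; x_1* = 8 + 0.5·71/11 = 11.2273.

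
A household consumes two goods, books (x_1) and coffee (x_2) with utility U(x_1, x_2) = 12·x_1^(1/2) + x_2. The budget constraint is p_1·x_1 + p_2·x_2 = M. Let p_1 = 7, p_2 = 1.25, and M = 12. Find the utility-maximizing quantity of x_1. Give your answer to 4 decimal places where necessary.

Utility is quasi-linear in x_2; the FOC for x_1 is 6/√x_1 = p_1/p_2.
Solve: √x_1 = 6·p_2/p_1, so x_1*(p_1,p_2) = (6·p_2/p_1)², and x_2* = (M − p_1·x_1*)/p_2.
Plugging in: x_1* = (6·1.25/7)² = 1.148.

x_1* = 1.148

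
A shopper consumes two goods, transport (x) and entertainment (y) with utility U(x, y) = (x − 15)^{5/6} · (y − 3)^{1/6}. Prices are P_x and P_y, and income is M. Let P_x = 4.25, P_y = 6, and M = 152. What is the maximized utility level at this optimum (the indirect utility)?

V = 9.9454

This is Cobb-Douglas in (x−15, y−3): tangency gives 5/6·P_y·(y−3) = 1/6·P_x·(x−15).
After buying the subsistence bundle (15, 3), a share 5/6 of the remaining income goes to x: x* = 15 + 5/6·(M − 15P_x − 3P_y)/P_x.
Discretionary income = 152 − 15·4.25 − 3·6 = 70.25; x* = 15 + 5/6·70.25/4.25 = 28.7745; y* = 3 + 1/6·70.25/6 = 4.9514.
Utility at the optimum: U(28.7745, 4.9514) = 9.9454.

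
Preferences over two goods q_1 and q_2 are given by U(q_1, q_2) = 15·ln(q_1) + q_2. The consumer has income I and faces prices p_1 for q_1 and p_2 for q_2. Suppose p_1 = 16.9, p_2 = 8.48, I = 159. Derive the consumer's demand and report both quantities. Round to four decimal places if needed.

MU_q_1 = 15/q_1, MU_q_2 = 1. Tangency: 15/q_1 = p_1/p_2.
So q_1*(p_1,p_2) = 15·p_2/p_1, independent of income; and q_2* = (I − 15·p_2)/p_2.
At the given prices: q_1* = 15·8.48/16.9 = 7.5266, and q_2* = 3.75.

q_1* = 7.5266, q_2* = 3.75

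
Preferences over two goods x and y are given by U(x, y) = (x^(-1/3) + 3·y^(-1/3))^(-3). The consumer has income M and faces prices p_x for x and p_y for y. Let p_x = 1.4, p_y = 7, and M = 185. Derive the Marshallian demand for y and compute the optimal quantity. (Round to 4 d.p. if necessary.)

y* = 20.4339

From the CES first-order condition, (1/3)·(y/x)^(4/3) = p_x/p_y.
Solve for the ratio: y/x = [3·p_x/p_y]^(0.75).
With the ratio pinned down, the budget gives x* = M/(p_x + p_y·(y/x)) and y* = (y/x)·x*.
Numerically y/x = 0.681732, so x* = 185/(1.4 + 7·0.681732) = 29.9735 and y* = 0.681732·29.9735 = 20.4339.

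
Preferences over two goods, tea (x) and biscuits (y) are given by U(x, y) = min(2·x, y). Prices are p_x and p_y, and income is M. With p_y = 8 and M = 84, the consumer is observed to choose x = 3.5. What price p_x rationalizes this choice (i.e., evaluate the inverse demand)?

p_x = 8

Leontief preferences: the optimum is at the kink where x/1 = y/2, i.e. y = 2·x.
Budget: p_x·x + p_y·2·x = M, so (p_x + 2·p_y)·x = M.
Demand: x*(p_x,p_y,M) = M/(p_x + 2·p_y), y* = 2·M/(p_x + 2·p_y).
Set x* = 3.5 in the demand function and solve for p_x: p_x = 8.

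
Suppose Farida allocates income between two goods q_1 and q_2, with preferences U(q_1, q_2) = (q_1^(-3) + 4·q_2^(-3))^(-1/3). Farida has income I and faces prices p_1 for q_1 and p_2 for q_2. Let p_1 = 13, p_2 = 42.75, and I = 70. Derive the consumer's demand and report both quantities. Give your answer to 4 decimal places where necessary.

q_1* = 1.2091, q_2* = 1.2698

MRS = MU_q_1/MU_q_2 = (1/4)·(q_2/q_1)^(4). Set equal to p_1/p_2.
Solve for the ratio: q_2/q_1 = [4·p_1/p_2]^(0.25).
With the ratio pinned down, the budget gives q_1* = I/(p_1 + p_2·(q_2/q_1)) and q_2* = (q_2/q_1)·q_1*.
Numerically q_2/q_1 = 1.050187, so q_1* = 70/(13 + 42.75·1.050187) = 1.2091 and q_2* = 1.050187·1.2091 = 1.2698.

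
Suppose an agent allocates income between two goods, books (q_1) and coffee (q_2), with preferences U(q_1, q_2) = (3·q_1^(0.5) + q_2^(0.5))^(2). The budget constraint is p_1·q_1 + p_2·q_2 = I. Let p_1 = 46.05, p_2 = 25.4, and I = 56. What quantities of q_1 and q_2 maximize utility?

MU_q_1 ∝ 3·q_1^(-0.5), MU_q_2 ∝ q_2^(-0.5), so MRS = 3·(q_2/q_1)^(0.5) = p_1/p_2.
Solve for the ratio: q_2/q_1 = [(1/3)·p_1/p_2]^(2).
With the ratio pinned down, the budget gives q_1* = I/(p_1 + p_2·(q_2/q_1)) and q_2* = (q_2/q_1)·q_1*.
Numerically q_2/q_1 = 0.365216, so q_1* = 56/(46.05 + 25.4·0.365216) = 1.0122 and q_2* = 0.365216·1.0122 = 0.3697.

q_1* = 1.0122, q_2* = 0.3697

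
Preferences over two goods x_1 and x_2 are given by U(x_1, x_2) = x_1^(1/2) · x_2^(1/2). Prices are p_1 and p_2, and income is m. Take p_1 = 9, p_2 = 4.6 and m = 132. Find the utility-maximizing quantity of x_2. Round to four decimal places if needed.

x_2* = 14.3478

MU_x_1/MU_x_2 = (0.5·x_2)/(0.5·x_1); tangency sets this equal to p_1/p_2.
Rearranging, p_2·x_2 = p_1·x_1. Substituting into the budget gives p_1·x_1·(1 + 1) = m.
Demand: x_1*(p_1,p_2,m) = 0.5·m/p_1 and x_2* = 0.5·m/p_2.
At p_1=9, p_2=4.6, m=132: x_2* = 0.5·132/4.6 = 14.3478.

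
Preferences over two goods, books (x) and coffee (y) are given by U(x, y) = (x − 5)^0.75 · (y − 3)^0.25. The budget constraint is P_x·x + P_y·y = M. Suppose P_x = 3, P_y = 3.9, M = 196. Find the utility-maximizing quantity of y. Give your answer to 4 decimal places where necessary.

y* = 13.8526

This is Cobb-Douglas in (x−5, y−3): tangency gives 0.75·P_y·(y−3) = 0.25·P_x·(x−5).
After buying the subsistence bundle (5, 3), a share 0.75 of the remaining income goes to x: x* = 5 + 0.75·(M − 5P_x − 3P_y)/P_x.
Discretionary income = 196 − 5·3 − 3·3.9 = 169.3; y* = 3 + 0.25·169.3/3.9 = 13.8526.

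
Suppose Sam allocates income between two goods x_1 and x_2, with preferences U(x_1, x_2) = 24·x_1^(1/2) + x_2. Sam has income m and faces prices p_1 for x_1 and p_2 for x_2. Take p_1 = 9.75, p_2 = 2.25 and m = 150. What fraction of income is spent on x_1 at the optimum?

MU_x_1 = 12/√x_1, MU_x_2 = 1. Tangency: 12/√x_1 = p_1/p_2.
Solve: √x_1 = 12·p_2/p_1, so x_1*(p_1,p_2) = (12·p_2/p_1)², and x_2* = (m − p_1·x_1*)/p_2.
Plugging in: x_1* = (12·2.25/9.75)² = 7.6686, x_2* = 33.4359.
Expenditure on x_1: 9.75·7.6686 = 74.7692; share = 0.4985.

share on x_1 = 0.4985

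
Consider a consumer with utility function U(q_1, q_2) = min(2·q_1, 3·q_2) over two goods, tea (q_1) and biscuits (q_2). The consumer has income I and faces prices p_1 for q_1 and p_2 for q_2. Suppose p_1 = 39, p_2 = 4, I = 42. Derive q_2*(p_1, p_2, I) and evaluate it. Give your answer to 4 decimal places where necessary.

q_2* = 0.672

Leontief preferences: the optimum is at the kink where q_1/3 = q_2/2, i.e. q_2 = (2/3)·q_1.
Budget: p_1·q_1 + p_2·(2/3)·q_1 = I, so (3·p_1 + 2·p_2)·q_1 = 3·I.
Demand: q_1*(p_1,p_2,I) = 3·I/(3·p_1 + 2·p_2), q_2* = 2·I/(3·p_1 + 2·p_2).
Here 3·39 + 2·4 = 125, giving q_2* = 0.672.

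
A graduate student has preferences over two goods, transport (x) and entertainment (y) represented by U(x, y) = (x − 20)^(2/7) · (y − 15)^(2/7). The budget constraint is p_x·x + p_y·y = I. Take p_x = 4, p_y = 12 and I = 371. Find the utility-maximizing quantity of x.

Let x' = x−20, y' = y−15. MRS = y'/x' = p_x/p_y.
Substituting into the budget: x* = 20 + 0.5·(I − 20·p_x − 15·p_y)/p_x, and y* = 15 + 0.5·(…)/p_y.
Discretionary income = 371 − 20·4 − 15·12 = 111; x* = 20 + 0.5·111/4 = 33.875.

x* = 33.875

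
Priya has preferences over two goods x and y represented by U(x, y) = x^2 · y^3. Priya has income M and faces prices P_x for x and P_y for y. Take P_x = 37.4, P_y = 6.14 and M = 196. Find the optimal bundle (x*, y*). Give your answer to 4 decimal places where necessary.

Tangency: MRS = (2/3)·y/x = P_x/P_y.
So 2·P_y·y = 3·P_x·x; combined with the budget, a share 0.4 of income goes to x.
Demand: x*(P_x,P_y,M) = 0.4·M/P_x and y* = 0.6·M/P_y.
At P_x=37.4, P_y=6.14, M=196: x* = 0.4·196/37.4 = 2.0963, y* = 19.1531.

x* = 2.0963, y* = 19.1531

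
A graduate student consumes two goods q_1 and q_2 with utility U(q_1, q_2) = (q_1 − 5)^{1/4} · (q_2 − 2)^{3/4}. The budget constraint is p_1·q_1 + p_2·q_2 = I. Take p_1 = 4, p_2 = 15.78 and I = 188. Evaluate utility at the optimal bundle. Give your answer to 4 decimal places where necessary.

V = 6.9443

Discretionary income = 188 − 5·4 − 2·15.78 = 136.44; q_1* = 5 + 0.25·136.44/4 = 13.5275; q_2* = 2 + 0.75·136.44/15.78 = 8.4848.
Utility at the optimum: U(13.5275, 8.4848) = 6.9443.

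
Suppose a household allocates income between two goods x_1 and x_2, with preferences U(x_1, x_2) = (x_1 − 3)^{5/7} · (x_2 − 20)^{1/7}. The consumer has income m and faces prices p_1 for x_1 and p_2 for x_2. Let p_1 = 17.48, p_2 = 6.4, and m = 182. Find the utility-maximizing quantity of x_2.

Let x_1' = x_1−3, x_2' = x_2−20. MRS = 5·x_2'/x_1' = p_1/p_2.
After buying the subsistence bundle (3, 20), a share 5/6 of the remaining income goes to x_1: x_1* = 3 + 5/6·(m − 3p_1 − 20p_2)/p_1.
Discretionary income = 182 − 3·17.48 − 20·6.4 = 1.56; x_2* = 20 + 1/6·1.56/6.4 = 20.0406.

x_2* = 20.0406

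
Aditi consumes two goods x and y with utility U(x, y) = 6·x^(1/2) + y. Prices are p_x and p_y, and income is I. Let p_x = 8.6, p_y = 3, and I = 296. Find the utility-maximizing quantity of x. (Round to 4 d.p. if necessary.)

x* = 1.0952

Set MRS = p_x/p_y: 3·x^(−1/2) = p_x/p_y.
Solve: √x = 3·p_y/p_x, so x*(p_x,p_y) = (3·p_y/p_x)², and y* = (I − p_x·x*)/p_y.
Plugging in: x* = (3·3/8.6)² = 1.0952.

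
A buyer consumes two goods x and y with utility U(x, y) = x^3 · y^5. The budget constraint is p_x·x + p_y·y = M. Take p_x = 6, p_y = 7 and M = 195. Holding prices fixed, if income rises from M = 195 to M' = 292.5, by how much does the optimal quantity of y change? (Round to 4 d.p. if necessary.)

The MRS is (3/5)·y/x. Set MRS = p_x/p_y.
So 3·p_y·y = 5·p_x·x; combined with the budget, a share 0.375 of income goes to x.
Demand: x*(p_x,p_y,M) = 0.375·M/p_x and y* = 0.625·M/p_y.
At p_x=6, p_y=7, M=195: y* = 0.625·195/7 = 17.4107.
At M' = 292.5: y* = 26.1161. Change: 26.1161 − 17.4107 = 8.7054.

Δy* = 8.7054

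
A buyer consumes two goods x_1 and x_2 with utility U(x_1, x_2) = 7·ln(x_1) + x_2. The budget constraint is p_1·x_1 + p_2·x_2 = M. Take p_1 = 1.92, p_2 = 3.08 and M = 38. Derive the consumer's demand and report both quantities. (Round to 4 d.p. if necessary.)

So x_1*(p_1,p_2) = 7·p_2/p_1, independent of income; and x_2* = (M − 7·p_2)/p_2.
At the given prices: x_1* = 7·3.08/1.92 = 11.2292, and x_2* = 5.3377.

x_1* = 11.2292, x_2* = 5.3377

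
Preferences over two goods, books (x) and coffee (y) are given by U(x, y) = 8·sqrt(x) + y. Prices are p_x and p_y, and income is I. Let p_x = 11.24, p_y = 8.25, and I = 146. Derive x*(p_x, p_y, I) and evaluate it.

x* = 8.6198

Utility is quasi-linear in y; the FOC for x is 4/√x = p_x/p_y.
Solve: √x = 4·p_y/p_x, so x*(p_x,p_y) = (4·p_y/p_x)², and y* = (I − p_x·x*)/p_y.
Plugging in: x* = (4·8.25/11.24)² = 8.6198.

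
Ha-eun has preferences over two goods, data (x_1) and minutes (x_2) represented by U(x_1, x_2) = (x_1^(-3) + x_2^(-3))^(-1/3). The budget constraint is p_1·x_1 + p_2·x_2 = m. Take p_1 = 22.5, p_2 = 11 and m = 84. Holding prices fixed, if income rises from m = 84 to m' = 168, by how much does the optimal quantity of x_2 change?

Δx_2* = 2.8175

From the CES first-order condition, (x_2/x_1)^(4) = p_1/p_2.
Solve for the ratio: x_2/x_1 = [p_1/p_2]^(0.25).
Substitute x_2 = (x_2/x_1)·x_1 into the budget: x_1* = m/(p_1 + p_2·(x_2/x_1)).
Numerically x_2/x_1 = 1.195907, so x_1* = 84/(22.5 + 11·1.195907) = 2.3559 and x_2* = 1.195907·2.3559 = 2.8175.
At m' = 168: x_2* = 5.6349. Change: 5.6349 − 2.8175 = 2.8175.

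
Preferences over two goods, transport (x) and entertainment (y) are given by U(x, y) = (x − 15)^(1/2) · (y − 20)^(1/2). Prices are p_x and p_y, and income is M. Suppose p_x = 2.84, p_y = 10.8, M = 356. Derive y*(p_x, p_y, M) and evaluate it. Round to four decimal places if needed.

y* = 24.5093

This is Cobb-Douglas in (x−15, y−20): tangency gives 0.5·p_y·(y−20) = 0.5·p_x·(x−15).
After buying the subsistence bundle (15, 20), a share 0.5 of the remaining income goes to x: x* = 15 + 0.5·(M − 15p_x − 20p_y)/p_x.
Discretionary income = 356 − 15·2.84 − 20·10.8 = 97.4; y* = 20 + 0.5·97.4/10.8 = 24.5093.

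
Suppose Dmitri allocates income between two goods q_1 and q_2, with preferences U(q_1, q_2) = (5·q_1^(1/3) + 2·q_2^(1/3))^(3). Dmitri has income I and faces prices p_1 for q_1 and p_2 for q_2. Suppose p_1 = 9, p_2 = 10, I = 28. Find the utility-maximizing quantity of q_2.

q_2* = 0.5419

With the ratio pinned down, the budget gives q_1* = I/(p_1 + p_2·(q_2/q_1)) and q_2* = (q_2/q_1)·q_1*.
Numerically q_2/q_1 = 0.216, so q_1* = 28/(9 + 10·0.216) = 2.509 and q_2* = 0.216·2.509 = 0.5419.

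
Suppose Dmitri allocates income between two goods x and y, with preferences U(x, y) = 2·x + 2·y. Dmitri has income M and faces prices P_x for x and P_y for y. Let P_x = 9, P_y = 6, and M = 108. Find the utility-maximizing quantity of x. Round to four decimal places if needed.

x* = 0

Linear utility — the consumer picks whichever good has higher MU/price: 2/9 = 0.2222 vs 2/6 = 0.3333.
y gives more utility per dollar, so spend all income on y: y* = M/P_y, x* = 0.
Numerically: x* = 0, y* = 18.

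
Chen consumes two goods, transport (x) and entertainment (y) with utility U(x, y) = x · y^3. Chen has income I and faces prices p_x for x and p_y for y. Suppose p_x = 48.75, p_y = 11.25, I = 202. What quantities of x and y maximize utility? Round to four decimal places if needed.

x* = 1.0359, y* = 13.4667

The MRS is (1/3)·y/x. Set MRS = p_x/p_y.
Rearranging, p_y·y = 3·p_x·x. Substituting into the budget gives p_x·x·(1 + 3) = I.
Demand: x*(p_x,p_y,I) = 0.25·I/p_x and y* = 0.75·I/p_y.
At p_x=48.75, p_y=11.25, I=202: x* = 0.25·202/48.75 = 1.0359, y* = 13.4667.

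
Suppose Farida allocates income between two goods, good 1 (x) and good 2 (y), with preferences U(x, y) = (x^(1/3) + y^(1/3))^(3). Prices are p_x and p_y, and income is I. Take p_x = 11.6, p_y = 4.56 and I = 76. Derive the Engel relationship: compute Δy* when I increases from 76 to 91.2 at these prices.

Δy* = 2.0488

From the CES first-order condition, (y/x)^(2/3) = p_x/p_y.
Hence y/x = (p_x/p_y)^(1/(2/3)), i.e. raised to the 1.5 power.
Substitute y = (y/x)·x into the budget: x* = I/(p_x + p_y·(y/x)).
Numerically y/x = 4.057324, so x* = 76/(11.6 + 4.56·4.057324) = 2.5248 and y* = 4.057324·2.5248 = 10.2439.
At I' = 91.2: y* = 12.2927. Change: 12.2927 − 10.2439 = 2.0488.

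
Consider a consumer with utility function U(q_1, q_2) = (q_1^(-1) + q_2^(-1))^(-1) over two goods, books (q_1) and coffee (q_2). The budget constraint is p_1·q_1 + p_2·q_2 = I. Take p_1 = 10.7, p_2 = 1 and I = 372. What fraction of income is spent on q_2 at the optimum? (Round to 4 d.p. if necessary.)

share on q_2 = 0.2341

From the CES first-order condition, (q_2/q_1)^(2) = p_1/p_2.
Solve for the ratio: q_2/q_1 = [p_1/p_2]^(0.5).
With the ratio pinned down, the budget gives q_1* = I/(p_1 + p_2·(q_2/q_1)) and q_2* = (q_2/q_1)·q_1*.
Numerically q_2/q_1 = 3.271085, so q_1* = 372/(10.7 + 1·3.271085) = 26.6264 and q_2* = 3.271085·26.6264 = 87.0973.
Expenditure on q_2: 1·87.0973 = 87.0973; share = 0.2341.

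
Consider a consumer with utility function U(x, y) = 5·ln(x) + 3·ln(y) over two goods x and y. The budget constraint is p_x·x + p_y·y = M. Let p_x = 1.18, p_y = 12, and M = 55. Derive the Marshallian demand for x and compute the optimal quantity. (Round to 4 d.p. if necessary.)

x* = 29.1314

The MRS is (5/3)·y/x. Set MRS = p_x/p_y.
So 5·p_y·y = 3·p_x·x; combined with the budget, a share 0.625 of income goes to x.
Demand: x*(p_x,p_y,M) = 0.625·M/p_x and y* = 0.375·M/p_y.
At p_x=1.18, p_y=12, M=55: x* = 0.625·55/1.18 = 29.1314.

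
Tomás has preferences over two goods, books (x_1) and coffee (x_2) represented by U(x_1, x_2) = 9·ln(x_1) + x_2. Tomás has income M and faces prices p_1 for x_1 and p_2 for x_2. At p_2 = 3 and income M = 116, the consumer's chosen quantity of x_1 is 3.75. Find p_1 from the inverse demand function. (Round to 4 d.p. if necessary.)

p_1 = 7.2

Set MRS = p_1/p_2: (9/x_1)/1 = p_1/p_2.
So x_1*(p_1,p_2) = 9·p_2/p_1, independent of income; and x_2* = (M − 9·p_2)/p_2.
Set x_1* = 3.75 in the demand function and solve for p_1: p_1 = 7.2.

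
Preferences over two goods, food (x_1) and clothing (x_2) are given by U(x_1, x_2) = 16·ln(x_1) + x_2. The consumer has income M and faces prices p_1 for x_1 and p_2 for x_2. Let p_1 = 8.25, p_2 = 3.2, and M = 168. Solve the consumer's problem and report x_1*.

x_1* = 6.2061

Set MRS = p_1/p_2: (16/x_1)/1 = p_1/p_2.
So x_1*(p_1,p_2) = 16·p_2/p_1, independent of income; and x_2* = (M − 16·p_2)/p_2.
At the given prices: x_1* = 16·3.2/8.25 = 6.2061.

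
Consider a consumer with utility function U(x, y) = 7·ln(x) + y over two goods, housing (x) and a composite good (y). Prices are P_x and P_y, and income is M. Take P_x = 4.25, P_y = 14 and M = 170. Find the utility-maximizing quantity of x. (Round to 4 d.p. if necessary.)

x* = 23.0588

At the given prices: x* = 7·14/4.25 = 23.0588.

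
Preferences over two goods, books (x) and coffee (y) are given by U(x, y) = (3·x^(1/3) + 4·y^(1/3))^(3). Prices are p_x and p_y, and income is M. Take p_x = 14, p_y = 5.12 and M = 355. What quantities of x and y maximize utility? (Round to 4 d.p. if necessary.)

x* = 7.1512, y* = 49.782

MRS = MU_x/MU_y = (3/4)·(y/x)^(2/3). Set equal to p_x/p_y.
Hence y/x = ((4/3)·p_x/p_y)^(1/(2/3)), i.e. raised to the 1.5 power.
Substitute y = (y/x)·x into the budget: x* = M/(p_x + p_y·(y/x)).
Numerically y/x = 6.961378, so x* = 355/(14 + 5.12·6.961378) = 7.1512 and y* = 6.961378·7.1512 = 49.782.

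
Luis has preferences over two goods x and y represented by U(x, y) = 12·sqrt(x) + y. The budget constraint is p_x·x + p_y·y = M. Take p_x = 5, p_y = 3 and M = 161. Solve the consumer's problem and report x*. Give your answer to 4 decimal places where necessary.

x* = 12.96

Utility is quasi-linear in y; the FOC for x is 6/√x = p_x/p_y.
Thus x* = (6·p_y/p_x)² — independent of M — with the rest of income spent on y.
Plugging in: x* = (6·3/5)² = 12.96.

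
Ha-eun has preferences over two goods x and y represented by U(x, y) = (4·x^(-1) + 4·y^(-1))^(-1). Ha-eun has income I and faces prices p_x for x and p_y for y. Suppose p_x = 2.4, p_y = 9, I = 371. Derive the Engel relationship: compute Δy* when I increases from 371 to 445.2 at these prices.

From the CES first-order condition, (y/x)^(2) = p_x/p_y.
Solve for the ratio: y/x = [p_x/p_y]^(0.5).
With the ratio pinned down, the budget gives x* = I/(p_x + p_y·(y/x)) and y* = (y/x)·x*.
Numerically y/x = 0.516398, so x* = 371/(2.4 + 9·0.516398) = 52.6422 and y* = 0.516398·52.6422 = 27.1843.
At I' = 445.2: y* = 32.6212. Change: 32.6212 − 27.1843 = 5.4369.

Δy* = 5.4369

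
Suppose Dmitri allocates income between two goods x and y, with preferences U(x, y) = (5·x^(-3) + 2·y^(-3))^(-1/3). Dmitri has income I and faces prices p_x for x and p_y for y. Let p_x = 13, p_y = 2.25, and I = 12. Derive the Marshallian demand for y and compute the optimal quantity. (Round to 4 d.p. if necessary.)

MRS = MU_x/MU_y = (5/2)·(y/x)^(4). Set equal to p_x/p_y.
Hence y/x = ((2/5)·p_x/p_y)^(1/(4)), i.e. raised to the 0.25 power.
Substitute y = (y/x)·x into the budget: x* = I/(p_x + p_y·(y/x)).
Numerically y/x = 1.232978, so x* = 12/(13 + 2.25·1.232978) = 0.7607 and y* = 1.232978·0.7607 = 0.938.

y* = 0.938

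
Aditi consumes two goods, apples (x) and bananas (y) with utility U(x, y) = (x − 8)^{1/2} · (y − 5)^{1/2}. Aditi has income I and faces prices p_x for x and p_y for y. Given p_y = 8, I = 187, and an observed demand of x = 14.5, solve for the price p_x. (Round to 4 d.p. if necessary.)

p_x = 7

MRS = (y−5)/(x−8). Tangency with p_x/p_y gives y−5 = (p_x/p_y)·(x−8).
After buying the subsistence bundle (8, 5), a share 0.5 of the remaining income goes to x: x* = 8 + 0.5·(I − 8p_x − 5p_y)/p_x.
Set x* = 14.5 in the demand function and solve for p_x: p_x = 7.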